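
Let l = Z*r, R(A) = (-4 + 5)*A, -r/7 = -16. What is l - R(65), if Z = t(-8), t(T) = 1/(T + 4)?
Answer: -93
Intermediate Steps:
r = 112 (r = -7*(-16) = 112)
t(T) = 1/(4 + T)
Z = -¼ (Z = 1/(4 - 8) = 1/(-4) = -¼ ≈ -0.25000)
R(A) = A (R(A) = 1*A = A)
l = -28 (l = -¼*112 = -28)
l - R(65) = -28 - 1*65 = -28 - 65 = -93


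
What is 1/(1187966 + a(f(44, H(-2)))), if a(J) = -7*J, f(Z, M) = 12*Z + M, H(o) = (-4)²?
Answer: 1/1184158 ≈ 8.4448e-7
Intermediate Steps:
H(o) = 16
f(Z, M) = M + 12*Z
1/(1187966 + a(f(44, H(-2)))) = 1/(1187966 - 7*(16 + 12*44)) = 1/(1187966 - 7*(16 + 528)) = 1/(1187966 - 7*544) = 1/(1187966 - 3808) = 1/1184158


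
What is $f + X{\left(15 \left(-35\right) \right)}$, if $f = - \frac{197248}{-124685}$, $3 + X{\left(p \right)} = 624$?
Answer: $\frac{77626633}{124685} \approx 622.58$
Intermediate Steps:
$X{\left(p \right)} = 621$ ($X{\left(p \right)} = -3 + 624 = 621$)
$f = \frac{197248}{124685}$ ($f = \left(-197248\right) \left(- \frac{1}{124685}\right) = \frac{197248}{124685} \approx 1.582$)
$f + X{\left(15 \left(-35\right) \right)} = \frac{197248}{124685} + 621 = \frac{77626633}{124685}$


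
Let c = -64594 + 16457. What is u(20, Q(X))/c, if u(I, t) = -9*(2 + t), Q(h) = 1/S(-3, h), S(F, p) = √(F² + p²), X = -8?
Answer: 18/48137 + 9*√73/3514001 ≈ 0.00039582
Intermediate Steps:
c = -48137
Q(h) = (9 + h²)^(-½) (Q(h) = 1/(√((-3)² + h²)) = 1/(√(9 + h²)) = (9 + h²)^(-½))
u(I, t) = -18 - 9*t
u(20, Q(X))/c = (-18 - 9/√(9 + (-8)²))/(-48137) = (-18 - 9/√(9 + 64))*(-1/48137) = (-18 - 9*√73/73)*(-1/48137) = 18/48137 + 9*√73/3514001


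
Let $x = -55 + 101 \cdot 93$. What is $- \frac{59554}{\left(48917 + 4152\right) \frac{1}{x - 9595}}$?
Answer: $\frac{15305378}{53069} \approx 288.41$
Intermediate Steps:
$x = 9338$ ($x = -55 + 9393 = 9338$)
$- \frac{59554}{\left(48917 + 4152\right) \frac{1}{x - 9595}} = - \frac{59554}{\left(48917 + 4152\right) \frac{1}{9338 - 9595}} = - \frac{59554}{53069 \frac{1}{-257}} = - \frac{59554}{53069 \left(- \frac{1}{257}\right)} = - \frac{59554}{- \frac{53069}{257}} = \left(-59554\right) \left(- \frac{257}{53069}\right) = \frac{15305378}{53069}$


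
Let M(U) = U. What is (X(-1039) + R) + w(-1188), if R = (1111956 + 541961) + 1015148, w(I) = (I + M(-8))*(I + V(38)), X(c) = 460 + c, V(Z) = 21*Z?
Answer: 3134926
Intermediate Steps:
w(I) = (-8 + I)*(798 + I) (w(I) = (I - 8)*(I + 21*38) = (-8 + I)*(I + 798) = (-8 + I)*(798 + I))
R = 2669065 (R = 1653917 + 1015148 = 2669065)
(X(-1039) + R) + w(-1188) = ((460 - 1039) + 2669065) + (-6384 + (-1188)² + 790*(-1188)) = (-579 + 2669065) + (-6384 + 1411344 - 938520) = 2668486 + 466440 = 3134926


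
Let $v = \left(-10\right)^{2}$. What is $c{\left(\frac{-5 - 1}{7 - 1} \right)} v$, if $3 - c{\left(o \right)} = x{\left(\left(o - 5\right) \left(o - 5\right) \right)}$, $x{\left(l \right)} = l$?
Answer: $-3300$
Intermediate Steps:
$v = 100$
$c{\left(o \right)} = 3 - \left(-5 + o\right)^{2}$ ($c{\left(o \right)} = 3 - \left(o - 5\right) \left(o - 5\right) = 3 - \left(-5 + o\right) \left(-5 + o\right) = 3 - \left(-5 + o\right)^{2}$)
$c{\left(\frac{-5 - 1}{7 - 1} \right)} v = \left(3 - \left(-5 + \frac{-5 - 1}{7 - 1}\right)^{2}\right) 100 = \left(3 - \left(-5 - \frac{6}{6}\right)^{2}\right) 100 = \left(3 - \left(-5 - 1\right)^{2}\right) 100 = \left(3 - \left(-6\right)^{2}\right) 100 = \left(3 - 36\right) 100 = \left(-33\right) 100 = -3300$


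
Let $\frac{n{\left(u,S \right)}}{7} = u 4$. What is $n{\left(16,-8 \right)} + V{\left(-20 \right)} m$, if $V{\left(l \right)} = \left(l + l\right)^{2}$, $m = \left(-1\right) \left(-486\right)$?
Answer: $778048$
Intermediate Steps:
$n{\left(u,S \right)} = 28 u$ ($n{\left(u,S \right)} = 7 u 4 = 7 \cdot 4 u = 28 u$)
$m = 486$
$V{\left(l \right)} = 4 l^{2}$ ($V{\left(l \right)} = \left(2 l\right)^{2} = 4 l^{2}$)
$n{\left(16,-8 \right)} + V{\left(-20 \right)} m = 28 \cdot 16 + 4 \left(-20\right)^{2} \cdot 486 = 448 + 4 \cdot 400 \cdot 486 = 448 + 1600 \cdot 486 = 448 + 777600 = 778048$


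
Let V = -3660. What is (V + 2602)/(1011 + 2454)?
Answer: -1058/3465 ≈ -0.30534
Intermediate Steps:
(V + 2602)/(1011 + 2454) = (-3660 + 2602)/(1011 + 2454) = -1058/3465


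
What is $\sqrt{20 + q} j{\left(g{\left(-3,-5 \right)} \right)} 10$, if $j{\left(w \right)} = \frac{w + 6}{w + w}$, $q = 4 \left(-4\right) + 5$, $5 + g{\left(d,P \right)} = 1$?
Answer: $- \frac{15}{2} \approx -7.5$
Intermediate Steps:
$g{\left(d,P \right)} = -4$ ($g{\left(d,P \right)} = -5 + 1 = -4$)
$q = -11$ ($q = -16 + 5 = -11$)
$j{\left(w \right)} = \frac{6 + w}{2 w}$
$\sqrt{20 + q} j{\left(g{\left(-3,-5 \right)} \right)} 10 = \sqrt{20 - 11} \frac{6 - 4}{2 \left(-4\right)} 10 = \sqrt{9} \cdot \frac{1}{2} \left(- \frac{1}{4}\right) 2 \cdot 10 = 3 \left(- \frac{1}{4}\right) 10 = \left(- \frac{3}{4}\right) 10 = - \frac{15}{2}$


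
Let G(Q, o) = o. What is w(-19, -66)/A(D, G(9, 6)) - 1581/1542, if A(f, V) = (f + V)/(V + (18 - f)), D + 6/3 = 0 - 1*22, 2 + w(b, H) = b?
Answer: 28257/514 ≈ 54.975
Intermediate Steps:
w(b, H) = -2 + b
D = -24 (D = -2 + (0 - 1*22) = -2 + (0 - 22) = -2 - 22 = -24)
A(f, V) = (V + f)/(18 + V - f)
w(-19, -66)/A(D, G(9, 6)) - 1581/1542 = (-2 - 19)/(((6 - 24)/(18 + 6 - 1*(-24)))) - 1581/1542 = -21/(-18/(18 + 6 + 24)) - 1581*1/1542 = -21/(-18/48) - 527/514 = -21/((1/48)*(-18)) - 527/514 = -21/(-3/8) - 527/514 = -21*(-8/3) - 527/514 = 56 - 527/514 = 28257/514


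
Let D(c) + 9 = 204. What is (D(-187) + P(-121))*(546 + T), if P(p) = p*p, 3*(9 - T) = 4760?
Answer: -45917420/3 ≈ -1.5306e+7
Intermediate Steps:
T = -4733/3 (T = 9 - ⅓*4760 = 9 - 4760/3 = -4733/3 ≈ -1577.7)
D(c) = 195 (D(c) = -9 + 204 = 195)
P(p) = p²
(D(-187) + P(-121))*(546 + T) = (195 + (-121)²)*(546 - 4733/3) = (195 + 14641)*(-3095/3) = 14836*(-3095/3) = -45917420/3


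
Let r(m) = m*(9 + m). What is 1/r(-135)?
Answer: 1/17010 ≈ 5.8789e-5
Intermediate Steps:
1/r(-135) = 1/(-135*(9 - 135)) = 1/(-135*(-126)) = 1/17010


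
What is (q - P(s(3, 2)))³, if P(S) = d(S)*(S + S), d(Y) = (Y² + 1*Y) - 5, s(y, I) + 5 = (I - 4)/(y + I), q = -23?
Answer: 11316368199851/1953125 ≈ 5.7940e+6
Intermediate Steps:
s(y, I) = -5 + (-4 + I)/(I + y) (s(y, I) = -5 + (I - 4)/(y + I) = -5 + (-4 + I)/(I + y))
d(Y) = -5 + Y + Y² (d(Y) = (Y² + Y) - 5 = (Y + Y²) - 5 = -5 + Y + Y²)
P(S) = 2*S*(-5 + S + S²) (P(S) = (-5 + S + S²)*(S + S) = (-5 + S + S²)*(2*S) = 2*S*(-5 + S + S²))
(q - P(s(3, 2)))³ = (-23 - 2*(-4 - 5*3 - 4*2)/(2 + 3)*(-5 + (-4 - 5*3 - 4*2)/(2 + 3) + ((-4 - 5*3 - 4*2)/(2 + 3))²))³ = (-23 - 2*(-4 - 15 - 8)/5*(-5 + (-4 - 15 - 8)/5 + ((-4 - 15 - 8)/5)²))³ = (-23 - 2*(⅕)*(-27)*(-5 + (⅕)*(-27) + ((⅕)*(-27))²))³ = (-23 - 2*(-27)*(-5 - 27/5 + (-27/5)²)/5)³ = (-23 - 2*(-27)*(-5 - 27/5 + 729/25)/5)³ = (-23 - 2*(-27)*469/(5*25))³ = (-23 - 1*(-25326/125))³ = (-23 + 25326/125)³ = (22451/125)³ = 11316368199851/1953125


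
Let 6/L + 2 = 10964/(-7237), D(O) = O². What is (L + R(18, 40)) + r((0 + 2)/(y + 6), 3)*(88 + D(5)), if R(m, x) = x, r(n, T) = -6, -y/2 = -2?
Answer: -8136433/12719 ≈ -639.71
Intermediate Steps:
y = 4 (y = -2*(-2) = 4)
L = -21711/12719 (L = 6/(-2 + 10964/(-7237)) = 6/(-2 + 10964*(-1/7237)) = 6/(-2 - 10964/7237) = 6/(-25438/7237) = 6*(-7237/25438) = -21711/12719 ≈ -1.7070)
(L + R(18, 40)) + r((0 + 2)/(y + 6), 3)*(88 + D(5)) = (-21711/12719 + 40) - 6*(88 + 5²) = 487049/12719 - 6*(88 + 25) = 487049/12719 - 6*113 = 487049/12719 - 678 = -8136433/12719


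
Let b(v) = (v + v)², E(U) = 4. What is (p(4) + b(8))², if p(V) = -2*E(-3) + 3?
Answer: 63001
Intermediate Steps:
b(v) = 4*v² (b(v) = (2*v)² = 4*v²)
p(V) = -5 (p(V) = -2*4 + 3 = -8 + 3 = -5)
(p(4) + b(8))² = (-5 + 4*8²)² = (-5 + 4*64)² = (-5 + 256)² = 251² = 63001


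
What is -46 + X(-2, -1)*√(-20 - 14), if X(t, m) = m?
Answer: -46 - I*√34 ≈ -46.0 - 5.831*I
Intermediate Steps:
-46 + X(-2, -1)*√(-20 - 14) = -46 - √(-20 - 14) = -46 - √(-34) = -46 - I*√34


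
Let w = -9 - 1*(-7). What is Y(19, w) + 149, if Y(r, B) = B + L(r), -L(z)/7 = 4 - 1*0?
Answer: 119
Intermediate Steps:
L(z) = -28 (L(z) = -7*(4 - 1*0) = -7*(4 + 0) = -7*4 = -28)
w = -2 (w = -9 + 7 = -2)
Y(r, B) = -28 + B (Y(r, B) = B - 28 = -28 + B)
Y(19, w) + 149 = (-28 - 2) + 149 = -30 + 149 = 119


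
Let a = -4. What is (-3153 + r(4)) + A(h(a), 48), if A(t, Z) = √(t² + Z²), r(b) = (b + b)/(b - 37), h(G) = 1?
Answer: -104057/33 + √2305 ≈ -3105.2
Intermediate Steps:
r(b) = 2*b/(-37 + b) (r(b) = (2*b)/(-37 + b) = 2*b/(-37 + b))
A(t, Z) = √(Z² + t²)
(-3153 + r(4)) + A(h(a), 48) = (-3153 + 2*4/(-37 + 4)) + √(48² + 1²) = (-3153 + 2*4/(-33)) + √(2304 + 1) = (-3153 + 2*4*(-1/33)) + √2305 = (-3153 - 8/33) + √2305 = -104057/33 + √2305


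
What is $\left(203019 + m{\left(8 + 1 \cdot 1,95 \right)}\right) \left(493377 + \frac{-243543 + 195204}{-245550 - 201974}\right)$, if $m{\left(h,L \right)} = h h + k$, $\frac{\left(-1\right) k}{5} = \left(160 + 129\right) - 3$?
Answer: $\frac{3180596585657235}{31966} \approx 9.9499 \cdot 10^{10}$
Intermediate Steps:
$k = -1430$ ($k = - 5 \left(\left(160 + 129\right) - 3\right) = - 5 \left(289 - 3\right) = \left(-5\right) 286 = -1430$)
$m{\left(h,L \right)} = -1430 + h^{2}$ ($m{\left(h,L \right)} = h h - 1430 = h^{2} - 1430 = -1430 + h^{2}$)
$\left(203019 + m{\left(8 + 1 \cdot 1,95 \right)}\right) \left(493377 + \frac{-243543 + 195204}{-245550 - 201974}\right) = \left(203019 - \left(1430 - \left(8 + 1 \cdot 1\right)^{2}\right)\right) \left(493377 + \frac{-243543 + 195204}{-245550 - 201974}\right) = \left(203019 - \left(1430 - \left(8 + 1\right)^{2}\right)\right) \left(493377 - \frac{48339}{-447524}\right) = \left(203019 - \left(1430 - 9^{2}\right)\right) \left(493377 - - \frac{48339}{447524}\right) = \left(203019 + \left(-1430 + 81\right)\right) \left(493377 + \frac{48339}{447524}\right) = \left(203019 - 1349\right) \frac{220798096887}{447524} = 201670 \cdot \frac{220798096887}{447524} = \frac{3180596585657235}{31966}$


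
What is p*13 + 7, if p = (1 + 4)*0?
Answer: 7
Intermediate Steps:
p = 0 (p = 5*0 = 0)
p*13 + 7 = 0*13 + 7 = 0 + 7 = 7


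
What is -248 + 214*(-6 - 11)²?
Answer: 61598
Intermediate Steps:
-248 + 214*(-6 - 11)² = -248 + 214*(-17)² = -248 + 214*289 = -248 + 61846 = 61598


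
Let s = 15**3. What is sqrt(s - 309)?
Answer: sqrt(3066) ≈ 55.371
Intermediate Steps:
s = 3375
sqrt(s - 309) = sqrt(3375 - 309) = sqrt(3066)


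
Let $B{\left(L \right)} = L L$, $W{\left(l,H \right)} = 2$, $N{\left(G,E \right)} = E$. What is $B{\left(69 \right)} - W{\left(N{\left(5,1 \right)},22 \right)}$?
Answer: $4759$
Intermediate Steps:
$B{\left(L \right)} = L^{2}$
$B{\left(69 \right)} - W{\left(N{\left(5,1 \right)},22 \right)} = 69^{2} - 2 = 4761 - 2 = 4759$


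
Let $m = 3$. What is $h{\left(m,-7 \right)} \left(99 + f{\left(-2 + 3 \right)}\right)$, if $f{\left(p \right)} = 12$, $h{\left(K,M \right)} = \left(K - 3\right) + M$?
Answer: $-777$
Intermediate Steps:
$h{\left(K,M \right)} = -3 + K + M$ ($h{\left(K,M \right)} = \left(-3 + K\right) + M = -3 + K + M$)
$h{\left(m,-7 \right)} \left(99 + f{\left(-2 + 3 \right)}\right) = \left(-3 + 3 - 7\right) \left(99 + 12\right) = \left(-7\right) 111 = -777$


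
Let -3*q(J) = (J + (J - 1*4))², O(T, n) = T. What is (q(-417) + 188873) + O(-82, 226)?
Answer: -135871/3 ≈ -45290.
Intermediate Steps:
q(J) = -(-4 + 2*J)²/3 (q(J) = -(J + (J - 1*4))²/3 = -(J + (J - 4))²/3 = -(J + (-4 + J))²/3 = -(-4 + 2*J)²/3)
(q(-417) + 188873) + O(-82, 226) = (-4*(-2 - 417)²/3 + 188873) - 82 = (-4/3*(-419)² + 188873) - 82 = (-4/3*175561 + 188873) - 82 = (-702244/3 + 188873) - 82 = -135625/3 - 82 = -135871/3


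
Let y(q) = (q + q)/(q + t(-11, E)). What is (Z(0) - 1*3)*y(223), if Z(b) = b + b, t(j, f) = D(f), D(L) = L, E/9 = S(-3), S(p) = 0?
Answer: -6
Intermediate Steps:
E = 0 (E = 9*0 = 0)
t(j, f) = f
Z(b) = 2*b
y(q) = 2 (y(q) = (q + q)/(q + 0) = (2*q)/q = 2)
(Z(0) - 1*3)*y(223) = (2*0 - 1*3)*2 = (0 - 3)*2 = -3*2 = -6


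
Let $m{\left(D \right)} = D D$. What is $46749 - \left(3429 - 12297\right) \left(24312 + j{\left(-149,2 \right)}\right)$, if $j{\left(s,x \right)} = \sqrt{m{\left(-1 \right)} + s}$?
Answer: $215645565 + 17736 i \sqrt{37} \approx 2.1565 \cdot 10^{8} + 1.0788 \cdot 10^{5} i$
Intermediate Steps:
$m{\left(D \right)} = D^{2}$
$j{\left(s,x \right)} = \sqrt{1 + s}$ ($j{\left(s,x \right)} = \sqrt{\left(-1\right)^{2} + s} = \sqrt{1 + s}$)
$46749 - \left(3429 - 12297\right) \left(24312 + j{\left(-149,2 \right)}\right) = 46749 - \left(3429 - 12297\right) \left(24312 + \sqrt{1 - 149}\right) = 46749 - - 8868 \left(24312 + \sqrt{-148}\right) = 46749 - - 8868 \left(24312 + 2 i \sqrt{37}\right) = 46749 - \left(-215598816 - 17736 i \sqrt{37}\right) = 46749 + \left(215598816 + 17736 i \sqrt{37}\right) = 215645565 + 17736 i \sqrt{37}$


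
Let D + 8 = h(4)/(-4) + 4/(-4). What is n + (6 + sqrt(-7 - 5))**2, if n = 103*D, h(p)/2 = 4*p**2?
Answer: -4199 + 24*I*sqrt(3) ≈ -4199.0 + 41.569*I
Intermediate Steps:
h(p) = 8*p**2 (h(p) = 2*(4*p**2) = 8*p**2)
D = -41 (D = -8 + ((8*4**2)/(-4) + 4/(-4)) = -8 + ((8*16)*(-1/4) + 4*(-1/4)) = -8 + (128*(-1/4) - 1) = -8 + (-32 - 1) = -8 - 33 = -41)
n = -4223 (n = 103*(-41) = -4223)
n + (6 + sqrt(-7 - 5))**2 = -4223 + (6 + sqrt(-7 - 5))**2 = -4223 + (6 + sqrt(-12))**2 = -4223 + (6 + 2*I*sqrt(3))**2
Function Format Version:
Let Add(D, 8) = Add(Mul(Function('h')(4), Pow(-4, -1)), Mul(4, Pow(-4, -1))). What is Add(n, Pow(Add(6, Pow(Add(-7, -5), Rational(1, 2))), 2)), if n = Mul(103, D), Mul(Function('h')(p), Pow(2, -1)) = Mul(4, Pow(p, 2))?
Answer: Add(-4199, Mul(24, I, Pow(3, Rational(1, 2)))) ≈ Add(-4199.0, Mul(41.569, I))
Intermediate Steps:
Function('h')(p) = Mul(8, Pow(p, 2)) (Function('h')(p) = Mul(2, Mul(4, Pow(p, 2))) = Mul(8, Pow(p, 2)))
D = -41 (D = Add(-8, Add(Mul(Mul(8, Pow(4, 2)), Pow(-4, -1)), Mul(4, Pow(-4, -1)))) = Add(-8, Add(Mul(Mul(8, 16), Rational(-1, 4)), Mul(4, Rational(-1, 4)))) = Add(-8, Add(Mul(128, Rational(-1, 4)), -1)) = Add(-8, Add(-32, -1)) = Add(-8, -33) = -41)
n = -4223 (n = Mul(103, -41) = -4223)
Add(n, Pow(Add(6, Pow(Add(-7, -5), Rational(1, 2))), 2)) = Add(-4223, Pow(Add(6, Pow(Add(-7, -5), Rational(1, 2))), 2)) = Add(-4223, Pow(Add(6, Pow(-12, Rational(1, 2))), 2)) = Add(-4223, Pow(Add(6, Mul(2, I, Pow(3, Rational(1, 2)))), 2))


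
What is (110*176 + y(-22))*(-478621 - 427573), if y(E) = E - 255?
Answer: -17292900102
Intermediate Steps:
y(E) = -255 + E
(110*176 + y(-22))*(-478621 - 427573) = (110*176 + (-255 - 22))*(-478621 - 427573) = (19360 - 277)*(-906194) = 19083*(-906194) = -17292900102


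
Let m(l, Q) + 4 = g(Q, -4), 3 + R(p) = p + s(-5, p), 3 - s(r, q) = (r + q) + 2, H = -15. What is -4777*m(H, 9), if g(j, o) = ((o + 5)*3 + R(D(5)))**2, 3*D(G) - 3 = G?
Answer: -152864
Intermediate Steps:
D(G) = 1 + G/3
s(r, q) = 1 - q - r (s(r, q) = 3 - ((r + q) + 2) = 3 - ((q + r) + 2) = 3 - (2 + q + r) = 3 + (-2 - q - r) = 1 - q - r)
R(p) = 3 (R(p) = -3 + (p + (1 - p - 1*(-5))) = -3 + (p + (1 - p + 5)) = -3 + (p + (6 - p)) = -3 + 6 = 3)
g(j, o) = (18 + 3*o)**2 (g(j, o) = ((o + 5)*3 + 3)**2 = ((5 + o)*3 + 3)**2 = ((15 + 3*o) + 3)**2 = (18 + 3*o)**2)
m(l, Q) = 32 (m(l, Q) = -4 + 9*(6 - 4)**2 = -4 + 9*2**2 = -4 + 9*4 = -4 + 36 = 32)
-4777*m(H, 9) = -4777*32 = -152864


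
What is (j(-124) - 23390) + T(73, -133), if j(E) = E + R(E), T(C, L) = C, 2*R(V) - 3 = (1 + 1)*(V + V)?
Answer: -47375/2 ≈ -23688.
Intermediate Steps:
R(V) = 3/2 + 2*V (R(V) = 3/2 + ((1 + 1)*(V + V))/2 = 3/2 + (2*(2*V))/2 = 3/2 + (4*V)/2 = 3/2 + 2*V)
j(E) = 3/2 + 3*E (j(E) = E + (3/2 + 2*E) = 3/2 + 3*E)
(j(-124) - 23390) + T(73, -133) = ((3/2 + 3*(-124)) - 23390) + 73 = ((3/2 - 372) - 23390) + 73 = (-741/2 - 23390) + 73 = -47521/2 + 73 = -47375/2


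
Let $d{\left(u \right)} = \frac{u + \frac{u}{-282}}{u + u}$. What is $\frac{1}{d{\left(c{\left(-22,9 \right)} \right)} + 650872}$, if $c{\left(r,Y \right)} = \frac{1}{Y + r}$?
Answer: $\frac{564}{367092089} \approx 1.5364 \cdot 10^{-6}$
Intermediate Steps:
$d{\left(u \right)} = \frac{281}{564}$ ($d{\left(u \right)} = \frac{u + u \left(- \frac{1}{282}\right)}{2 u} = \left(u - \frac{u}{282}\right) \frac{1}{2 u} = \frac{281 u}{282} \frac{1}{2 u} = \frac{281}{564}$)
$\frac{1}{d{\left(c{\left(-22,9 \right)} \right)} + 650872} = \frac{1}{\frac{281}{564} + 650872} = \frac{1}{\frac{367092089}{564}} = \frac{564}{367092089}$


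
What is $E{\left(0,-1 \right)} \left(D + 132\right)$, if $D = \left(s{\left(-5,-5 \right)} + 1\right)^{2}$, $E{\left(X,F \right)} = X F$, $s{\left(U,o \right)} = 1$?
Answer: $0$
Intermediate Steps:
$E{\left(X,F \right)} = F X$
$D = 4$ ($D = \left(1 + 1\right)^{2} = 2^{2} = 4$)
$E{\left(0,-1 \right)} \left(D + 132\right) = \left(-1\right) 0 \left(4 + 132\right) = 0 \cdot 136 = 0$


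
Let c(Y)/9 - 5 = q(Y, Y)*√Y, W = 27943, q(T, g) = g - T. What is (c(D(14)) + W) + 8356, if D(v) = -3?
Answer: 36344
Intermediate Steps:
c(Y) = 45 (c(Y) = 45 + 9*((Y - Y)*√Y) = 45 + 9*(0*√Y) = 45 + 9*0 = 45 + 0 = 45)
(c(D(14)) + W) + 8356 = (45 + 27943) + 8356 = 27988 + 8356 = 36344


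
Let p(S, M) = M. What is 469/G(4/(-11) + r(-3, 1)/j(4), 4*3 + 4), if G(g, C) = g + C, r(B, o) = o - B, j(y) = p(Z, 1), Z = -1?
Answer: 5159/216 ≈ 23.884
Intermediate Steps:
j(y) = 1
G(g, C) = C + g
469/G(4/(-11) + r(-3, 1)/j(4), 4*3 + 4) = 469/((4*3 + 4) + (4/(-11) + (1 - 1*(-3))/1)) = 469/((12 + 4) + (4*(-1/11) + (1 + 3)*1)) = 469/(16 + (-4/11 + 4*1)) = 469/(16 + (-4/11 + 4)) = 469/(16 + 40/11) = 469/(216/11) = 469*(11/216) = 5159/216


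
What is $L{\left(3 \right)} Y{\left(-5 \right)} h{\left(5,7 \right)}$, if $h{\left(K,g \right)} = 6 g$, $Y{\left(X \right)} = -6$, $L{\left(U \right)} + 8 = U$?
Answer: $1260$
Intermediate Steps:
$L{\left(U \right)} = -8 + U$
$L{\left(3 \right)} Y{\left(-5 \right)} h{\left(5,7 \right)} = \left(-8 + 3\right) \left(-6\right) 6 \cdot 7 = \left(-5\right) \left(-6\right) 42 = 30 \cdot 42 = 1260$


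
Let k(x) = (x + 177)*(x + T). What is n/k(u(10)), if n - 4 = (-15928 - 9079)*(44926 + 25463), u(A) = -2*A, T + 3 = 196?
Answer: -1760217719/27161 ≈ -64807.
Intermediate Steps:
T = 193 (T = -3 + 196 = 193)
k(x) = (177 + x)*(193 + x) (k(x) = (x + 177)*(x + 193) = (177 + x)*(193 + x))
n = -1760217719 (n = 4 + (-15928 - 9079)*(44926 + 25463) = 4 - 25007*70389 = 4 - 1760217723 = -1760217719)
n/k(u(10)) = -1760217719/(34161 + (-2*10)² + 370*(-2*10)) = -1760217719/(34161 + (-20)² + 370*(-20)) = -1760217719/(34161 + 400 - 7400) = -1760217719/27161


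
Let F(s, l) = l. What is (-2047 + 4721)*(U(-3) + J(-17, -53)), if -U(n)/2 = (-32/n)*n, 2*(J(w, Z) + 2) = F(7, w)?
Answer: 143059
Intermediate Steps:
J(w, Z) = -2 + w/2
U(n) = 64 (U(n) = -2*(-32/n)*n = -2*(-32) = 64)
(-2047 + 4721)*(U(-3) + J(-17, -53)) = (-2047 + 4721)*(64 + (-2 + (1/2)*(-17))) = 2674*(64 + (-2 - 17/2)) = 2674*(64 - 21/2) = 2674*(107/2) = 143059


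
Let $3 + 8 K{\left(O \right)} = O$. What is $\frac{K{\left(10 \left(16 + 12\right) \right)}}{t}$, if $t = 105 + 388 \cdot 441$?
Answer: $\frac{277}{1369704} \approx 0.00020223$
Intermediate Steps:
$K{\left(O \right)} = - \frac{3}{8} + \frac{O}{8}$
$t = 171213$ ($t = 105 + 171108 = 171213$)
$\frac{K{\left(10 \left(16 + 12\right) \right)}}{t} = \frac{- \frac{3}{8} + \frac{10 \left(16 + 12\right)}{8}}{171213} = \left(- \frac{3}{8} + \frac{10 \cdot 28}{8}\right) \frac{1}{171213} = \left(- \frac{3}{8} + \frac{1}{8} \cdot 280\right) \frac{1}{171213} = \left(- \frac{3}{8} + 35\right) \frac{1}{171213} = \frac{277}{8} \cdot \frac{1}{171213} = \frac{277}{1369704}$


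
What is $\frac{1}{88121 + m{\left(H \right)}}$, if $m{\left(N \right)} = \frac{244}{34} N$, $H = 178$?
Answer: $\frac{17}{1519773} \approx 1.1186 \cdot 10^{-5}$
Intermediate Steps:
$m{\left(N \right)} = \frac{122 N}{17}$ ($m{\left(N \right)} = 244 \cdot \frac{1}{34} N = \frac{122 N}{17}$)
$\frac{1}{88121 + m{\left(H \right)}} = \frac{1}{88121 + \frac{122}{17} \cdot 178} = \frac{1}{88121 + \frac{21716}{17}} = \frac{1}{\frac{1519773}{17}} = \frac{17}{1519773}$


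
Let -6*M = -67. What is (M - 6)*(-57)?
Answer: -589/2 ≈ -294.50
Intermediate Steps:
M = 67/6 (M = -⅙*(-67) = 67/6 ≈ 11.167)
(M - 6)*(-57) = (67/6 - 6)*(-57) = (31/6)*(-57) = -589/2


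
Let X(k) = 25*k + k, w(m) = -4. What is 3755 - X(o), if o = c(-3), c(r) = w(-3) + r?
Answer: 3937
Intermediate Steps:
c(r) = -4 + r
o = -7 (o = -4 - 3 = -7)
X(k) = 26*k
3755 - X(o) = 3755 - 26*(-7) = 3755 - 1*(-182) = 3755 + 182 = 3937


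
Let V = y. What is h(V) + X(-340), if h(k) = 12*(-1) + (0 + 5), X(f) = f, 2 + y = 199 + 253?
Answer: -347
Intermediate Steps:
y = 450 (y = -2 + (199 + 253) = -2 + 452 = 450)
V = 450
h(k) = -7 (h(k) = -12 + 5 = -7)
h(V) + X(-340) = -7 - 340 = -347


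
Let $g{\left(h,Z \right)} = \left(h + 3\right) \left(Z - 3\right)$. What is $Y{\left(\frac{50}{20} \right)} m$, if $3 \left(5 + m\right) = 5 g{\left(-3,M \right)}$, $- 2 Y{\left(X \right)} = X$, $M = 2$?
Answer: $\frac{25}{4} \approx 6.25$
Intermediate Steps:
$g{\left(h,Z \right)} = \left(-3 + Z\right) \left(3 + h\right)$ ($g{\left(h,Z \right)} = \left(3 + h\right) \left(-3 + Z\right) = \left(-3 + Z\right) \left(3 + h\right)$)
$Y{\left(X \right)} = - \frac{X}{2}$
$m = -5$ ($m = -5 + \frac{5 \left(-9 - -9 + 3 \cdot 2 + 2 \left(-3\right)\right)}{3} = -5 + \frac{5 \left(-9 + 9 + 6 - 6\right)}{3} = -5 + \frac{5 \cdot 0}{3} = -5 + \frac{1}{3} \cdot 0 = -5 + 0 = -5$)
$Y{\left(\frac{50}{20} \right)} m = - \frac{50 \cdot \frac{1}{20}}{2} \left(-5\right) = \left(- \frac{1}{2}\right) \frac{5}{2} \left(-5\right) = \left(- \frac{5}{4}\right) \left(-5\right) = \frac{25}{4}$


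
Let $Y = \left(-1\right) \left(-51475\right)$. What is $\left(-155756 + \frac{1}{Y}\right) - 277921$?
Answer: $- \frac{22323523574}{51475} \approx -4.3368 \cdot 10^{5}$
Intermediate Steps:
$Y = 51475$
$\left(-155756 + \frac{1}{Y}\right) - 277921 = \left(-155756 + \frac{1}{51475}\right) - 277921 = - \frac{8017540099}{51475} - 277921 = - \frac{22323523574}{51475}$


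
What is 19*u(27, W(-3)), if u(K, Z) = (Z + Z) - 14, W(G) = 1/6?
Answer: -779/3 ≈ -259.67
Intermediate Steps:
W(G) = 1/6
u(K, Z) = -14 + 2*Z (u(K, Z) = 2*Z - 14 = -14 + 2*Z)
19*u(27, W(-3)) = 19*(-14 + 2*(1/6)) = 19*(-14 + 1/3) = 19*(-41/3) = -779/3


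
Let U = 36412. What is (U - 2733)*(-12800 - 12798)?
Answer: -862115042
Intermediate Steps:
(U - 2733)*(-12800 - 12798) = (36412 - 2733)*(-12800 - 12798) = 33679*(-25598) = -862115042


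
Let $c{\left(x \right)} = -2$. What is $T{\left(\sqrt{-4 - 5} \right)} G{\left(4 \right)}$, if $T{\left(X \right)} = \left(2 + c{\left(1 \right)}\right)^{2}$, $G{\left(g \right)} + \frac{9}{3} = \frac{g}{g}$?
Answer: $0$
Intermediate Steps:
$G{\left(g \right)} = -2$ ($G{\left(g \right)} = -3 + \frac{g}{g} = -3 + 1 = -2$)
$T{\left(X \right)} = 0$ ($T{\left(X \right)} = \left(2 - 2\right)^{2} = 0^{2} = 0$)
$T{\left(\sqrt{-4 - 5} \right)} G{\left(4 \right)} = 0 \left(-2\right) = 0$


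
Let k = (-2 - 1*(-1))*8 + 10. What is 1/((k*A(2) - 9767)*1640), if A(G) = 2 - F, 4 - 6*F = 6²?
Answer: -3/47981480 ≈ -6.2524e-8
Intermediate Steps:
F = -16/3 (F = ⅔ - ⅙*6² = ⅔ - ⅙*36 = ⅔ - 6 = -16/3 ≈ -5.3333)
k = 2 (k = (-2 + 1)*8 + 10 = -1*8 + 10 = -8 + 10 = 2)
A(G) = 22/3 (A(G) = 2 - 1*(-16/3) = 2 + 16/3 = 22/3)
1/((k*A(2) - 9767)*1640) = 1/((2*(22/3) - 9767)*1640) = (1/1640)/(44/3 - 9767) = (1/1640)/(-29257/3) = -3/29257*1/1640 = -3/47981480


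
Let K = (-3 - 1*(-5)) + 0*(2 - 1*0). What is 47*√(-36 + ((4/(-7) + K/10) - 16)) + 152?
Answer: 152 + 47*I*√64155/35 ≈ 152.0 + 340.13*I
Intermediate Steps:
K = 2 (K = (-3 + 5) + 0*(2 + 0) = 2 + 0*2 = 2 + 0 = 2)
47*√(-36 + ((4/(-7) + K/10) - 16)) + 152 = 47*√(-36 + ((4/(-7) + 2/10) - 16)) + 152 = 47*√(-36 + ((4*(-⅐) + 2*(⅒)) - 16)) + 152 = 47*√(-36 + ((-4/7 + ⅕) - 16)) + 152 = 47*√(-36 + (-13/35 - 16)) + 152 = 47*√(-36 - 573/35) + 152 = 47*√(-1833/35) + 152 = 47*(I*√64155/35) + 152 = 47*I*√64155/35 + 152 = 152 + 47*I*√64155/35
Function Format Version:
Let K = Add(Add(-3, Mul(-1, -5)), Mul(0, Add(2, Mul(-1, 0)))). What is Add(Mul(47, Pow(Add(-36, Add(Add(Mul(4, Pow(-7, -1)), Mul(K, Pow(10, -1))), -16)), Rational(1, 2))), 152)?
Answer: Add(152, Mul(Rational(47, 35), I, Pow(64155, Rational(1, 2)))) ≈ Add(152.00, Mul(340.13, I))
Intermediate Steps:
K = 2 (K = Add(Add(-3, 5), Mul(0, Add(2, 0))) = Add(2, Mul(0, 2)) = Add(2, 0) = 2)
Add(Mul(47, Pow(Add(-36, Add(Add(Mul(4, Pow(-7, -1)), Mul(K, Pow(10, -1))), -16)), Rational(1, 2))), 152) = Add(Mul(47, Pow(Add(-36, Add(Add(Mul(4, Pow(-7, -1)), Mul(2, Pow(10, -1))), -16)), Rational(1, 2))), 152) = Add(Mul(47, Pow(Add(-36, Add(Add(Mul(4, Rational(-1, 7)), Mul(2, Rational(1, 10))), -16)), Rational(1, 2))), 152) = Add(Mul(47, Pow(Add(-36, Add(Add(Rational(-4, 7), Rational(1, 5)), -16)), Rational(1, 2))), 152) = Add(Mul(47, Pow(Add(-36, Add(Rational(-13, 35), -16)), Rational(1, 2))), 152) = Add(Mul(47, Pow(Add(-36, Rational(-573, 35)), Rational(1, 2))), 152) = Add(Mul(47, Pow(Rational(-1833, 35), Rational(1, 2))), 152) = Add(Mul(47, Mul(Rational(1, 35), I, Pow(64155, Rational(1, 2)))), 152) = Add(Mul(Rational(47, 35), I, Pow(64155, Rational(1, 2))), 152) = Add(152, Mul(Rational(47, 35), I, Pow(64155, Rational(1, 2))))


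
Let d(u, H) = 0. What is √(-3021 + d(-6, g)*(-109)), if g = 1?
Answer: I*√3021 ≈ 54.964*I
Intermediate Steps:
√(-3021 + d(-6, g)*(-109)) = √(-3021 + 0*(-109)) = √(-3021 + 0) = √(-3021) = I*√3021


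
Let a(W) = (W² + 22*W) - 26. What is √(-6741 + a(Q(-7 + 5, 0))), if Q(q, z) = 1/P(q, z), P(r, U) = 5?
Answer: 2*I*√42266/5 ≈ 82.235*I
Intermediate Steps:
Q(q, z) = ⅕ (Q(q, z) = 1/5 = ⅕)
a(W) = -26 + W² + 22*W
√(-6741 + a(Q(-7 + 5, 0))) = √(-6741 + (-26 + (⅕)² + 22*(⅕))) = √(-6741 + (-26 + 1/25 + 22/5)) = √(-6741 - 539/25) = √(-169064/25) = 2*I*√42266/5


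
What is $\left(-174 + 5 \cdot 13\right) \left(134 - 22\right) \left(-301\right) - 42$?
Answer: $3674566$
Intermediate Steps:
$\left(-174 + 5 \cdot 13\right) \left(134 - 22\right) \left(-301\right) - 42 = \left(-174 + 65\right) 112 \left(-301\right) - 42 = \left(-109\right) 112 \left(-301\right) - 42 = \left(-12208\right) \left(-301\right) - 42 = 3674608 - 42 = 3674566$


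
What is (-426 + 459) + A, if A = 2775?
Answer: 2808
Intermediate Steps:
(-426 + 459) + A = (-426 + 459) + 2775 = 33 + 2775 = 2808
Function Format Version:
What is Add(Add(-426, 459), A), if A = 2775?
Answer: 2808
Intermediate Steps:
Add(Add(-426, 459), A) = Add(Add(-426, 459), 2775) = Add(33, 2775) = 2808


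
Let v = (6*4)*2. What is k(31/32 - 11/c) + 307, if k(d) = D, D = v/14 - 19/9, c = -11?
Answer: 19424/63 ≈ 308.32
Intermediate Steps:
v = 48 (v = 24*2 = 48)
D = 83/63 (D = 48/14 - 19/9 = 48*(1/14) - 19*⅑ = 24/7 - 19/9 = 83/63 ≈ 1.3175)
k(d) = 83/63
k(31/32 - 11/c) + 307 = 83/63 + 307 = 19424/63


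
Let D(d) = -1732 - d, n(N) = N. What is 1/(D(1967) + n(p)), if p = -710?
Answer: -1/4409 ≈ -0.00022681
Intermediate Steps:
1/(D(1967) + n(p)) = 1/((-1732 - 1*1967) - 710) = 1/((-1732 - 1967) - 710) = 1/(-3699 - 710) = 1/(-4409) = -1/4409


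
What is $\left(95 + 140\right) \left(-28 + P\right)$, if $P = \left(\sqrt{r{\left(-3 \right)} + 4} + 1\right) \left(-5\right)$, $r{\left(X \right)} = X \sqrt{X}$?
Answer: $-7755 - 1175 \sqrt{4 - 3 i \sqrt{3}} \approx -10455.0 + 1328.7 i$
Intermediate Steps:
$r{\left(X \right)} = X^{\frac{3}{2}}$
$P = -5 - 5 \sqrt{4 - 3 i \sqrt{3}}$ ($P = \left(\sqrt{\left(-3\right)^{\frac{3}{2}} + 4} + 1\right) \left(-5\right) = \left(\sqrt{- 3 i \sqrt{3} + 4} + 1\right) \left(-5\right) = \left(\sqrt{4 - 3 i \sqrt{3}} + 1\right) \left(-5\right) = \left(1 + \sqrt{4 - 3 i \sqrt{3}}\right) \left(-5\right) = -5 - 5 \sqrt{4 - 3 i \sqrt{3}} \approx -16.488 + 5.654 i$)
$\left(95 + 140\right) \left(-28 + P\right) = \left(95 + 140\right) \left(-28 - \left(5 + 5 \sqrt{4 - 3 i \sqrt{3}}\right)\right) = 235 \left(-33 - 5 \sqrt{4 - 3 i \sqrt{3}}\right) = -7755 - 1175 \sqrt{4 - 3 i \sqrt{3}}$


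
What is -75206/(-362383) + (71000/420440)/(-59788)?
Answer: 47261188793783/227732953144844 ≈ 0.20753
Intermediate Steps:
-75206/(-362383) + (71000/420440)/(-59788) = -75206*(-1/362383) + (71000*(1/420440))*(-1/59788) = 75206/362383 + (1775/10511)*(-1/59788) = 75206/362383 - 1775/628431668 = 47261188793783/227732953144844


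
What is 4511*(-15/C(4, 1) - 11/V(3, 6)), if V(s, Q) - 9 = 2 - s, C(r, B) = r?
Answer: -184951/8 ≈ -23119.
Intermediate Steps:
V(s, Q) = 11 - s (V(s, Q) = 9 + (2 - s) = 11 - s)
4511*(-15/C(4, 1) - 11/V(3, 6)) = 4511*(-15/4 - 11/(11 - 1*3)) = 4511*(-15*1/4 - 11/(11 - 3)) = 4511*(-15/4 - 11/8) = 4511*(-41/8) = -184951/8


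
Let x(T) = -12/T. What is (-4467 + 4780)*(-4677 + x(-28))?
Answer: -10246368/7 ≈ -1.4638e+6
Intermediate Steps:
(-4467 + 4780)*(-4677 + x(-28)) = (-4467 + 4780)*(-4677 - 12/(-28)) = 313*(-4677 - 12*(-1/28)) = 313*(-4677 + 3/7) = 313*(-32736/7) = -10246368/7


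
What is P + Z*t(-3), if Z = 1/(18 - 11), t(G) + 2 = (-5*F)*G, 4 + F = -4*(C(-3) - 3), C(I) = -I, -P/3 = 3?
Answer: -125/7 ≈ -17.857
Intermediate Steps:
P = -9 (P = -3*3 = -9)
F = -4 (F = -4 - 4*(-1*(-3) - 3) = -4 - 4*(3 - 3) = -4 - 4*0 = -4 + 0 = -4)
t(G) = -2 + 20*G (t(G) = -2 + (-5*(-4))*G = -2 + 20*G)
Z = ⅐ (Z = 1/7 = ⅐ ≈ 0.14286)
P + Z*t(-3) = -9 + (-2 + 20*(-3))/7 = -9 + (-2 - 60)/7 = -9 + (⅐)*(-62) = -9 - 62/7 = -125/7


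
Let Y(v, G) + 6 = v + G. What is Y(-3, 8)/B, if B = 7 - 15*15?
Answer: 1/218 ≈ 0.0045872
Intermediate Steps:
Y(v, G) = -6 + G + v (Y(v, G) = -6 + (v + G) = -6 + (G + v) = -6 + G + v)
B = -218 (B = 7 - 225 = -218)
Y(-3, 8)/B = (-6 + 8 - 3)/(-218) = -1*(-1/218) = 1/218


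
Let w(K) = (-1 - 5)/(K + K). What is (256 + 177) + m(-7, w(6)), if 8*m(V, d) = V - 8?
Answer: 3449/8 ≈ 431.13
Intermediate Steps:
w(K) = -3/K (w(K) = -6*1/(2*K) = -3/K)
m(V, d) = -1 + V/8 (m(V, d) = (V - 8)/8 = (-8 + V)/8 = -1 + V/8)
(256 + 177) + m(-7, w(6)) = (256 + 177) + (-1 + (1/8)*(-7)) = 433 + (-1 - 7/8) = 433 - 15/8 = 3449/8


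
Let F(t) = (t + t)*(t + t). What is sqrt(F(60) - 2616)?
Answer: 2*sqrt(2946) ≈ 108.55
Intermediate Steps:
F(t) = 4*t**2 (F(t) = (2*t)*(2*t) = 4*t**2)
sqrt(F(60) - 2616) = sqrt(4*60**2 - 2616) = sqrt(4*3600 - 2616) = sqrt(14400 - 2616) = sqrt(11784) = 2*sqrt(2946)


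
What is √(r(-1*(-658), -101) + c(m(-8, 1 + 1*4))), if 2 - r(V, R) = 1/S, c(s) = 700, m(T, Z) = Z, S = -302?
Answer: √64025510/302 ≈ 26.495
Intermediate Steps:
r(V, R) = 605/302 (r(V, R) = 2 - 1/(-302) = 2 - 1*(-1/302) = 2 + 1/302 = 605/302)
√(r(-1*(-658), -101) + c(m(-8, 1 + 1*4))) = √(605/302 + 700) = √(212005/302) = √64025510/302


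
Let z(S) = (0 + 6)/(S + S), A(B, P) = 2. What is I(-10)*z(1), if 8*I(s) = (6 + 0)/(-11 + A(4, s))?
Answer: -¼ ≈ -0.25000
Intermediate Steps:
z(S) = 3/S (z(S) = 6/((2*S)) = 6*(1/(2*S)) = 3/S)
I(s) = -1/12 (I(s) = ((6 + 0)/(-11 + 2))/8 = (6/(-9))/8 = (6*(-⅑))/8 = (⅛)*(-⅔) = -1/12)
I(-10)*z(1) = -1/(4*1) = -1/4 = -1/12*3 = -¼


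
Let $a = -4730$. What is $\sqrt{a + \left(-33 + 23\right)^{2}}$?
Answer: $i \sqrt{4630} \approx 68.044 i$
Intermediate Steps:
$\sqrt{a + \left(-33 + 23\right)^{2}} = \sqrt{-4730 + \left(-33 + 23\right)^{2}} = \sqrt{-4730 + \left(-10\right)^{2}} = \sqrt{-4730 + 100} = \sqrt{-4630} = i \sqrt{4630}$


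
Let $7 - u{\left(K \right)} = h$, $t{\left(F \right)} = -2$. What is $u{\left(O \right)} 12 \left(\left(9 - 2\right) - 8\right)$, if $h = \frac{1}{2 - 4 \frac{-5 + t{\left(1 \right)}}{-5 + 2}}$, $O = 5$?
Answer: $- \frac{942}{11} \approx -85.636$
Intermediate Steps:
$h = - \frac{3}{22}$ ($h = \frac{1}{2 - 4 \frac{-5 - 2}{-5 + 2}} = \frac{1}{2 - 4 \left(- \frac{7}{-3}\right)} = \frac{1}{2 - 4 \left(\left(-7\right) \left(- \frac{1}{3}\right)\right)} = \frac{1}{2 - \frac{28}{3}} = \frac{1}{- \frac{22}{3}} = - \frac{3}{22} \approx -0.13636$)
$u{\left(K \right)} = \frac{157}{22}$ ($u{\left(K \right)} = 7 - - \frac{3}{22} = 7 + \frac{3}{22} = \frac{157}{22}$)
$u{\left(O \right)} 12 \left(\left(9 - 2\right) - 8\right) = \frac{157}{22} \cdot 12 \left(\left(9 - 2\right) - 8\right) = \frac{942 \left(7 - 8\right)}{11} = \frac{942}{11} \left(-1\right) = - \frac{942}{11}$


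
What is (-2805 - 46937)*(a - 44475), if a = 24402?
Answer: 998471166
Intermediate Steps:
(-2805 - 46937)*(a - 44475) = (-2805 - 46937)*(24402 - 44475) = -49742*(-20073) = 998471166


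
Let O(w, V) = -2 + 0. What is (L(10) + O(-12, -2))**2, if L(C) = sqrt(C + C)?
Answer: 24 - 8*sqrt(5) ≈ 6.1115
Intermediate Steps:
O(w, V) = -2
L(C) = sqrt(2)*sqrt(C) (L(C) = sqrt(2*C) = sqrt(2)*sqrt(C))
(L(10) + O(-12, -2))**2 = (sqrt(2)*sqrt(10) - 2)**2 = (2*sqrt(5) - 2)**2 = (-2 + 2*sqrt(5))**2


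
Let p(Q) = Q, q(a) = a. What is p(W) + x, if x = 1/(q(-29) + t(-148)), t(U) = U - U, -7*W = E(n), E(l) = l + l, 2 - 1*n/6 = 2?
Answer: -1/29 ≈ -0.034483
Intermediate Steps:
n = 0 (n = 12 - 6*2 = 12 - 12 = 0)
E(l) = 2*l
W = 0 (W = -2*0/7 = -1/7*0 = 0)
t(U) = 0
x = -1/29 (x = 1/(-29 + 0) = 1/(-29) = -1/29 ≈ -0.034483)
p(W) + x = 0 - 1/29 = -1/29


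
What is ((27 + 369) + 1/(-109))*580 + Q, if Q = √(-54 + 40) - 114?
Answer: 25022114/109 + I*√14 ≈ 2.2956e+5 + 3.7417*I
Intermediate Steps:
Q = -114 + I*√14 (Q = √(-14) - 114 = I*√14 - 114 = -114 + I*√14 ≈ -114.0 + 3.7417*I)
((27 + 369) + 1/(-109))*580 + Q = ((27 + 369) + 1/(-109))*580 + (-114 + I*√14) = (396 - 1/109)*580 + (-114 + I*√14) = (43163/109)*580 + (-114 + I*√14) = 25034540/109 + (-114 + I*√14) = 25022114/109 + I*√14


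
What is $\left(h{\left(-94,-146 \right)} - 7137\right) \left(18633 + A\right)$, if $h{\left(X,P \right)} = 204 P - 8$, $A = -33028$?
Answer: $531592955$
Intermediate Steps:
$h{\left(X,P \right)} = -8 + 204 P$
$\left(h{\left(-94,-146 \right)} - 7137\right) \left(18633 + A\right) = \left(\left(-8 + 204 \left(-146\right)\right) - 7137\right) \left(18633 - 33028\right) = \left(\left(-8 - 29784\right) - 7137\right) \left(-14395\right) = \left(-29792 - 7137\right) \left(-14395\right) = \left(-36929\right) \left(-14395\right) = 531592955$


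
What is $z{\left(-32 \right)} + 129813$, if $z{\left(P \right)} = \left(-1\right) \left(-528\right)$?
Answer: $130341$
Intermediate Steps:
$z{\left(P \right)} = 528$
$z{\left(-32 \right)} + 129813 = 528 + 129813 = 130341$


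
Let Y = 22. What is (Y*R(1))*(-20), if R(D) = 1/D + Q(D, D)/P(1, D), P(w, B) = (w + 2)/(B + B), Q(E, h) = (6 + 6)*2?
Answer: -7480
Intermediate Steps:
Q(E, h) = 24 (Q(E, h) = 12*2 = 24)
P(w, B) = (2 + w)/(2*B) (P(w, B) = (2 + w)/((2*B)) = (2 + w)*(1/(2*B)) = (2 + w)/(2*B))
R(D) = 1/D + 16*D (R(D) = 1/D + 24/(((2 + 1)/(2*D))) = 1/D + 24/(((1/2)*3/D)) = 1/D + 24/((3/(2*D))) = 1/D + 24*(2*D/3) = 1/D + 16*D)
(Y*R(1))*(-20) = (22*(1/1 + 16*1))*(-20) = (22*(1 + 16))*(-20) = (22*17)*(-20) = 374*(-20) = -7480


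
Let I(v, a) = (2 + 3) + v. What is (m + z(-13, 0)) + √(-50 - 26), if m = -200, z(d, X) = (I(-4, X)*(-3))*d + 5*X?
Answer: -161 + 2*I*√19 ≈ -161.0 + 8.7178*I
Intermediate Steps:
I(v, a) = 5 + v
z(d, X) = -3*d + 5*X (z(d, X) = ((5 - 4)*(-3))*d + 5*X = (1*(-3))*d + 5*X = -3*d + 5*X)
(m + z(-13, 0)) + √(-50 - 26) = (-200 + (-3*(-13) + 5*0)) + √(-50 - 26) = (-200 + (39 + 0)) + √(-76) = (-200 + 39) + 2*I*√19 = -161 + 2*I*√19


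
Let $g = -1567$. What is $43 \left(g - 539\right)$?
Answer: $-90558$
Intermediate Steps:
$43 \left(g - 539\right) = 43 \left(-1567 - 539\right) = 43 \left(-2106\right) = -90558$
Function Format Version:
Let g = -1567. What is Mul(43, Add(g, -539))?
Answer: -90558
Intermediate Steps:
Mul(43, Add(g, -539)) = Mul(43, Add(-1567, -539)) = Mul(43, -2106) = -90558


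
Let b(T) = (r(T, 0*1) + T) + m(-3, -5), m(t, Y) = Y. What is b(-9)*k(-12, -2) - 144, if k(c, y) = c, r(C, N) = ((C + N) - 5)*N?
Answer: 24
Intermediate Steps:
r(C, N) = N*(-5 + C + N) (r(C, N) = (-5 + C + N)*N = N*(-5 + C + N))
b(T) = -5 + T (b(T) = ((0*1)*(-5 + T + 0*1) + T) - 5 = (0*(-5 + T + 0) + T) - 5 = (0*(-5 + T) + T) - 5 = (0 + T) - 5 = T - 5 = -5 + T)
b(-9)*k(-12, -2) - 144 = (-5 - 9)*(-12) - 144 = -14*(-12) - 144 = 168 - 144 = 24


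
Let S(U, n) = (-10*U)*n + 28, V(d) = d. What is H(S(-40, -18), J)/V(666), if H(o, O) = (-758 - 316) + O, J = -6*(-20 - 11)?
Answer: -4/3 ≈ -1.3333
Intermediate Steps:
S(U, n) = 28 - 10*U*n (S(U, n) = -10*U*n + 28 = 28 - 10*U*n)
J = 186 (J = -6*(-31) = 186)
H(o, O) = -1074 + O
H(S(-40, -18), J)/V(666) = (-1074 + 186)/666 = -888*1/666 = -4/3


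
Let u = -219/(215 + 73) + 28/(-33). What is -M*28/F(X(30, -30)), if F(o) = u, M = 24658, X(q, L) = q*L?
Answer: 729087744/1699 ≈ 4.2913e+5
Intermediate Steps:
X(q, L) = L*q
u = -1699/1056 (u = -219/288 + 28*(-1/33) = -219*1/288 - 28/33 = -73/96 - 28/33 = -1699/1056 ≈ -1.6089)
F(o) = -1699/1056
-M*28/F(X(30, -30)) = -24658*28/(-1699/1056) = -690424*(-1056)/1699 = -1*(-729087744/1699) = 729087744/1699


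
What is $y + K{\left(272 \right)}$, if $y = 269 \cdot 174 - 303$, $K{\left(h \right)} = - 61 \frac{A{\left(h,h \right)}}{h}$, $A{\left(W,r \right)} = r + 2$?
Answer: $\frac{6316051}{136} \approx 46442.0$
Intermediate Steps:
$A{\left(W,r \right)} = 2 + r$
$K{\left(h \right)} = - \frac{61 \left(2 + h\right)}{h}$ ($K{\left(h \right)} = - 61 \frac{2 + h}{h} = - \frac{61 \left(2 + h\right)}{h}$)
$y = 46503$ ($y = 46806 - 303 = 46503$)
$y + K{\left(272 \right)} = 46503 - \left(61 + \frac{122}{272}\right) = 46503 - \frac{8357}{136} = \frac{6316051}{136}$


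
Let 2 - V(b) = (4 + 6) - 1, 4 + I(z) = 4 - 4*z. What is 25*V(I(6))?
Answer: -175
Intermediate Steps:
I(z) = -4*z (I(z) = -4 + (4 - 4*z) = -4*z)
V(b) = -7 (V(b) = 2 - ((4 + 6) - 1) = 2 - (10 - 1) = 2 - 1*9 = 2 - 9 = -7)
25*V(I(6)) = 25*(-7) = -175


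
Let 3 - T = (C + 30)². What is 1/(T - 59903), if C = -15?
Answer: -1/60125 ≈ -1.6632e-5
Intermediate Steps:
T = -222 (T = 3 - (-15 + 30)² = 3 - 1*15² = 3 - 1*225 = 3 - 225 = -222)
1/(T - 59903) = 1/(-222 - 59903) = 1/(-60125) = -1/60125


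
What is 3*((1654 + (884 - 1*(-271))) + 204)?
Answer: 9039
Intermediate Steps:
3*((1654 + (884 - 1*(-271))) + 204) = 3*((1654 + (884 + 271)) + 204) = 3*((1654 + 1155) + 204) = 3*(2809 + 204) = 3*3013 = 9039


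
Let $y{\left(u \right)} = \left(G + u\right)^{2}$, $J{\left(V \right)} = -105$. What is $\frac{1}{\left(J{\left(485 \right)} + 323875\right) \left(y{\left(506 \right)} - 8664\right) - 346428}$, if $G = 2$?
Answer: $\frac{1}{80747891572} \approx 1.2384 \cdot 10^{-11}$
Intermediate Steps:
$y{\left(u \right)} = \left(2 + u\right)^{2}$
$\frac{1}{\left(J{\left(485 \right)} + 323875\right) \left(y{\left(506 \right)} - 8664\right) - 346428} = \frac{1}{\left(-105 + 323875\right) \left(\left(2 + 506\right)^{2} - 8664\right) - 346428} = \frac{1}{323770 \left(508^{2} - 8664\right) - 346428} = \frac{1}{323770 \left(258064 - 8664\right) - 346428} = \frac{1}{323770 \cdot 249400 - 346428} = \frac{1}{80748238000 - 346428} = \frac{1}{80747891572}$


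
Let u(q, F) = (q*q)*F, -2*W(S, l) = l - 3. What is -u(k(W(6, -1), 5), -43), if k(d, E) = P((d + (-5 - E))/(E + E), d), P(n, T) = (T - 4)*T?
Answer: 688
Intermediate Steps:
W(S, l) = 3/2 - l/2 (W(S, l) = -(l - 3)/2 = -(-3 + l)/2 = 3/2 - l/2)
P(n, T) = T*(-4 + T) (P(n, T) = (-4 + T)*T = T*(-4 + T))
k(d, E) = d*(-4 + d)
u(q, F) = F*q**2 (u(q, F) = q**2*F = F*q**2)
-u(k(W(6, -1), 5), -43) = -(-43)*((3/2 - 1/2*(-1))*(-4 + (3/2 - 1/2*(-1))))**2 = -(-43)*((3/2 + 1/2)*(-4 + (3/2 + 1/2)))**2 = -(-43)*(2*(-4 + 2))**2 = -(-43)*(2*(-2))**2 = -(-43)*(-4)**2 = -(-43)*16 = -1*(-688) = 688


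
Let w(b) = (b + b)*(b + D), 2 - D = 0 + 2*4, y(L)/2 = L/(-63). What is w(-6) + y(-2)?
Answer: 9076/63 ≈ 144.06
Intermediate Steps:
y(L) = -2*L/63 (y(L) = 2*(L/(-63)) = 2*(L*(-1/63)) = 2*(-L/63) = -2*L/63)
D = -6 (D = 2 - (0 + 2*4) = 2 - (0 + 8) = 2 - 1*8 = 2 - 8 = -6)
w(b) = 2*b*(-6 + b) (w(b) = (b + b)*(b - 6) = (2*b)*(-6 + b) = 2*b*(-6 + b))
w(-6) + y(-2) = 2*(-6)*(-6 - 6) - 2/63*(-2) = 2*(-6)*(-12) + 4/63 = 144 + 4/63 = 9076/63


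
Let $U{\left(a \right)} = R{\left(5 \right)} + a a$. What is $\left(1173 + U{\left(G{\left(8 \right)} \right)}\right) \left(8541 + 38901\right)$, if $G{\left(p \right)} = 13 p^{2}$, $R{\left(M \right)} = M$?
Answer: $32896377684$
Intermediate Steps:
$U{\left(a \right)} = 5 + a^{2}$ ($U{\left(a \right)} = 5 + a a = 5 + a^{2}$)
$\left(1173 + U{\left(G{\left(8 \right)} \right)}\right) \left(8541 + 38901\right) = \left(1173 + \left(5 + \left(13 \cdot 8^{2}\right)^{2}\right)\right) \left(8541 + 38901\right) = \left(1173 + \left(5 + \left(13 \cdot 64\right)^{2}\right)\right) 47442 = \left(1173 + \left(5 + 832^{2}\right)\right) 47442 = \left(1173 + \left(5 + 692224\right)\right) 47442 = \left(1173 + 692229\right) 47442 = 693402 \cdot 47442 = 32896377684$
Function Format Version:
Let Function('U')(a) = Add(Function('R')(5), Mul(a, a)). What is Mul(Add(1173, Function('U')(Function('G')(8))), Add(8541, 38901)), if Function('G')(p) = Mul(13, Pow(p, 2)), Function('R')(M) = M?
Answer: 32896377684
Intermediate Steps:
Function('U')(a) = Add(5, Pow(a, 2)) (Function('U')(a) = Add(5, Mul(a, a)) = Add(5, Pow(a, 2)))
Mul(Add(1173, Function('U')(Function('G')(8))), Add(8541, 38901)) = Mul(Add(1173, Add(5, Pow(Mul(13, Pow(8, 2)), 2))), Add(8541, 38901)) = Mul(Add(1173, Add(5, Pow(Mul(13, 64), 2))), 47442) = Mul(Add(1173, Add(5, Pow(832, 2))), 47442) = Mul(Add(1173, Add(5, 692224)), 47442) = Mul(Add(1173, 692229), 47442) = Mul(693402, 47442) = 32896377684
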